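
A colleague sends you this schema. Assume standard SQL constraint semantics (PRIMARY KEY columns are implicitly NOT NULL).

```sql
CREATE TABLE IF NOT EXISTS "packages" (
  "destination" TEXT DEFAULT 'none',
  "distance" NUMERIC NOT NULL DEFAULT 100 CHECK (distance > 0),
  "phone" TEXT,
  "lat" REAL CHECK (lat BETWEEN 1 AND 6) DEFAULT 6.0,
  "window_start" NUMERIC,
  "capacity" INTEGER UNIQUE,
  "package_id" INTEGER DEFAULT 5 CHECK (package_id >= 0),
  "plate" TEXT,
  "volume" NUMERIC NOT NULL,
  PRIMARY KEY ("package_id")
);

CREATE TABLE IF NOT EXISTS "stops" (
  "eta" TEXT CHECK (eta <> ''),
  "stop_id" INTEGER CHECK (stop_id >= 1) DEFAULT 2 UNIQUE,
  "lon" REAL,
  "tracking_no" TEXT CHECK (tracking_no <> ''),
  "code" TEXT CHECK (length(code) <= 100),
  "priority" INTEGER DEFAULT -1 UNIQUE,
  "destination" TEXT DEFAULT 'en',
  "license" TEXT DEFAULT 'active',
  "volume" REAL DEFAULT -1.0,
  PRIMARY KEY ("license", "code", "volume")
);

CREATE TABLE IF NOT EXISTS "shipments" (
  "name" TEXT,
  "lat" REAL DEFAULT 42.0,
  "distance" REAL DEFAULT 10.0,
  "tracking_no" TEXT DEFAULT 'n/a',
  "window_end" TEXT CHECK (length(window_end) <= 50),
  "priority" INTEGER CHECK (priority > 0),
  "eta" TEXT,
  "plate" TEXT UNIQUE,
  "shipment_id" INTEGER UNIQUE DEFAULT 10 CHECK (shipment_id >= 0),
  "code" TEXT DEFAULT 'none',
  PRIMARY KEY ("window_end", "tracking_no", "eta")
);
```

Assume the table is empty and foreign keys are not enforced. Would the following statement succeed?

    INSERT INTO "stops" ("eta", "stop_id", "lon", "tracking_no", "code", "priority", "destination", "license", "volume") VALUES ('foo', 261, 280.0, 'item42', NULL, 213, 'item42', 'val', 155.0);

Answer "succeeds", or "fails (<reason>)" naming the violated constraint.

fails (NOT NULL on code)

code is explicitly set to NULL, but code is part of the PRIMARY KEY (implied NOT NULL).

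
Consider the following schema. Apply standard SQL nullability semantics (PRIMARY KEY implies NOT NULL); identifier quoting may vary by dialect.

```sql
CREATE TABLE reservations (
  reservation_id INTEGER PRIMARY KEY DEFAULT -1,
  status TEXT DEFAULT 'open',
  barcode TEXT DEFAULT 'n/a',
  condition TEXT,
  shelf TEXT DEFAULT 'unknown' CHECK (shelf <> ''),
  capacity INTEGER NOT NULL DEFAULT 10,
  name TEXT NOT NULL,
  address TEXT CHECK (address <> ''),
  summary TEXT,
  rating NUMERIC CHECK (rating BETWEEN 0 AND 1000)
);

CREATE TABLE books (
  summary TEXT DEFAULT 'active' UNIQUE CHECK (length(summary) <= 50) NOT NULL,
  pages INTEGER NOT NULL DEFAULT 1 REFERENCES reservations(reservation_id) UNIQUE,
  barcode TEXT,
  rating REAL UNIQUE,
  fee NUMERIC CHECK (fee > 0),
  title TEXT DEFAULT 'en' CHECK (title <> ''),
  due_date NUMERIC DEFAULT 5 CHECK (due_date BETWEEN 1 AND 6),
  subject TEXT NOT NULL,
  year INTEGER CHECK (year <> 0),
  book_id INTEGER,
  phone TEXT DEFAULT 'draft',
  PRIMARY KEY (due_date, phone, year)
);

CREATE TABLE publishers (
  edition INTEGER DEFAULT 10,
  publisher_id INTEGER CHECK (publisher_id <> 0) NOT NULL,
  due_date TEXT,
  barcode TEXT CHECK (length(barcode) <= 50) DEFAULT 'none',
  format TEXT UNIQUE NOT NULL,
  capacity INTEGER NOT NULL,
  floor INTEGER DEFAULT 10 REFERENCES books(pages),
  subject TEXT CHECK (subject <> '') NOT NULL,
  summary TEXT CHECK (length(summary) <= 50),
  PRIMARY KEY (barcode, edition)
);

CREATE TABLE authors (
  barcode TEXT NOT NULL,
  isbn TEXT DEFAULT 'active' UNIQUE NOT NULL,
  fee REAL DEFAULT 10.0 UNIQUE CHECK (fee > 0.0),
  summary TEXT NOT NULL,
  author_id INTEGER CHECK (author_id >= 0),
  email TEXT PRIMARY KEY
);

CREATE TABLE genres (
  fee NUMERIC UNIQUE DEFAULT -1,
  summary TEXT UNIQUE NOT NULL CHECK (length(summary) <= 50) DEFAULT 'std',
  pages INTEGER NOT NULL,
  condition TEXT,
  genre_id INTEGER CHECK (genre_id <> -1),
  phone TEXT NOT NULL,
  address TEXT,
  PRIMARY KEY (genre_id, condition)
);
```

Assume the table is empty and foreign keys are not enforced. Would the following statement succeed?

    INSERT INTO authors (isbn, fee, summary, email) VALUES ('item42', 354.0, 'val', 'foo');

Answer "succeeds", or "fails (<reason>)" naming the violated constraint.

barcode is omitted from the column list and has no DEFAULT, so it would receive NULL.
But barcode is declared NOT NULL.

fails (NOT NULL on barcode)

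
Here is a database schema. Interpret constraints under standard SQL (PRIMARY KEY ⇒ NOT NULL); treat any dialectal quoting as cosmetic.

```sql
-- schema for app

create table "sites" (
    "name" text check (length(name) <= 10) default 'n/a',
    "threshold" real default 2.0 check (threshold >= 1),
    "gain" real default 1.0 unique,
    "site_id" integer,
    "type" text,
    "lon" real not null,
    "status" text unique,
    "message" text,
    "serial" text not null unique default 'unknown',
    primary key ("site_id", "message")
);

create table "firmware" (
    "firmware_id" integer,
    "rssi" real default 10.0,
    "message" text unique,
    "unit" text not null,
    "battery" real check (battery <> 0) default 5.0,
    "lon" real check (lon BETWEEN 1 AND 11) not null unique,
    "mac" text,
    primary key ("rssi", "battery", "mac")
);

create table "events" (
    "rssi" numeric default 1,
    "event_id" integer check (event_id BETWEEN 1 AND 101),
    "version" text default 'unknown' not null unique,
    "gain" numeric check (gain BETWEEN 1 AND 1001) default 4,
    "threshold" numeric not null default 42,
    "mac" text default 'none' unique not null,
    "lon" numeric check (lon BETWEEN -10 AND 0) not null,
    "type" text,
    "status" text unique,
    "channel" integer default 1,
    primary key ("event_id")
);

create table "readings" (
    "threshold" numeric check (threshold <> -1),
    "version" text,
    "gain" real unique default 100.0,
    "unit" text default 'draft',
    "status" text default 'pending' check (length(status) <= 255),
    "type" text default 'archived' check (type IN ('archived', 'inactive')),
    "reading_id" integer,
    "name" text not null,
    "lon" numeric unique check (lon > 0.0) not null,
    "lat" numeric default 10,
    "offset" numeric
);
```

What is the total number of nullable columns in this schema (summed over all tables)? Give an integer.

21

sites: 5 nullable (name, threshold, gain, type, status — PK (site_id, message) and explicit NOT NULL columns excluded).
firmware: 2 nullable (firmware_id, message — PK (rssi, battery, mac) and explicit NOT NULL columns excluded).
events: 5 nullable (rssi, gain, type, status, channel — PK (event_id) and explicit NOT NULL columns excluded).
readings: 9 nullable (threshold, version, gain, unit, status, type, reading_id, lat, offset — PK none and explicit NOT NULL columns excluded).
Total: 5 + 2 + 5 + 9 = 21.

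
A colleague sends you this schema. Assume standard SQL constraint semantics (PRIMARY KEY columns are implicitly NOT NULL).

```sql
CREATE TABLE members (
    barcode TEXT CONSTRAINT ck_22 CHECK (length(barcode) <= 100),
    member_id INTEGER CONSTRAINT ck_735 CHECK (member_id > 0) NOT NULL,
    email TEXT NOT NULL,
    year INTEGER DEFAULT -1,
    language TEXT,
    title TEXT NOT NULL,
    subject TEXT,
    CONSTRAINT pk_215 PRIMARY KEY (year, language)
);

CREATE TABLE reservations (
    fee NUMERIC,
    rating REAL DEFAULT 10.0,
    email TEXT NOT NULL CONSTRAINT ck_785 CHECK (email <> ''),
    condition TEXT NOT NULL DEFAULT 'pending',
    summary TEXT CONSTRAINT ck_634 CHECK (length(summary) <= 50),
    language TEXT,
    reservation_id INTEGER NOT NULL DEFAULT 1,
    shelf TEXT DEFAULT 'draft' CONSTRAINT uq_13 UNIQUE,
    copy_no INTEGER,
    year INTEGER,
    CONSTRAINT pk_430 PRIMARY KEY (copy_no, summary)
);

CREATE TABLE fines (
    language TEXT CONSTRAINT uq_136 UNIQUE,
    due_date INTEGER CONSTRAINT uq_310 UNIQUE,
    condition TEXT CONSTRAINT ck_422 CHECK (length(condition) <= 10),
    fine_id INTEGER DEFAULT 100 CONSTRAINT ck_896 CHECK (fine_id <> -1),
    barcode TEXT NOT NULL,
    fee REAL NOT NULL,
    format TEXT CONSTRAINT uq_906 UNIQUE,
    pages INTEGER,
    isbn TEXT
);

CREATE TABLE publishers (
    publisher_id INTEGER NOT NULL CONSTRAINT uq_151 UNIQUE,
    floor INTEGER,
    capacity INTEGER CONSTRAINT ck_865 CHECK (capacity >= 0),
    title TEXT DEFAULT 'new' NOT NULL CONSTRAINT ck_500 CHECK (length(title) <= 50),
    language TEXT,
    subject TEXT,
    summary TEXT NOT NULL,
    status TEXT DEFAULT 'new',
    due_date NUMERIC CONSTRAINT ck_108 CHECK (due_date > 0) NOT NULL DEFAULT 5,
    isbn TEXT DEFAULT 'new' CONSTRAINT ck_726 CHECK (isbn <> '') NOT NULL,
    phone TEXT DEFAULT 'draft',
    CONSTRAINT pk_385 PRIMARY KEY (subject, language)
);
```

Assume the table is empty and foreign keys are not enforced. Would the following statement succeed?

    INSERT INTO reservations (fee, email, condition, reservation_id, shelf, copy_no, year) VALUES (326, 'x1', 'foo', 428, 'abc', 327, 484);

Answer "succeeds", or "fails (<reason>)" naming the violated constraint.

summary is omitted from the column list and has no DEFAULT, so it would receive NULL.
But summary is part of the PRIMARY KEY (implied NOT NULL).

fails (NOT NULL on summary)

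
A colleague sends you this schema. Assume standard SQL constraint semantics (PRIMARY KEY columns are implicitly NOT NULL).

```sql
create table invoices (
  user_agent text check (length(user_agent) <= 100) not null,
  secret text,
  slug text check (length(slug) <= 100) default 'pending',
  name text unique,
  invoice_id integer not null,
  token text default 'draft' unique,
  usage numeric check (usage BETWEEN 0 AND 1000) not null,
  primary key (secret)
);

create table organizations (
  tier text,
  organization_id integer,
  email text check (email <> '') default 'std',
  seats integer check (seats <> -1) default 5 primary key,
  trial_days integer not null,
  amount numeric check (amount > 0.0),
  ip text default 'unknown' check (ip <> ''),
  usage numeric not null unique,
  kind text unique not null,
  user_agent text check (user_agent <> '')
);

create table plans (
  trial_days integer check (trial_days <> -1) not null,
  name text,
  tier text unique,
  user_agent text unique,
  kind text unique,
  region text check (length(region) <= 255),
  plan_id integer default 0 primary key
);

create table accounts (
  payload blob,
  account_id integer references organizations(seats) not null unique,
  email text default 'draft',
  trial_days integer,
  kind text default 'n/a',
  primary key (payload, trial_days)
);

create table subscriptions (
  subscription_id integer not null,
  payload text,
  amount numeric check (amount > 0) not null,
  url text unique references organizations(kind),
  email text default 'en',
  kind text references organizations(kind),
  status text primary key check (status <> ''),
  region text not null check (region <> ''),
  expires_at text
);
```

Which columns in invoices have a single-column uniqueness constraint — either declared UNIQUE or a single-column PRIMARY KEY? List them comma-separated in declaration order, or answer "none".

- user_agent: no UNIQUE or single-column PK constraint.
- secret: single-column PRIMARY KEY → unique.
- slug: no UNIQUE or single-column PK constraint.
- name: declared UNIQUE → unique.
- invoice_id: no UNIQUE or single-column PK constraint.
- token: declared UNIQUE → unique.
- usage: no UNIQUE or single-column PK constraint.

secret, name, token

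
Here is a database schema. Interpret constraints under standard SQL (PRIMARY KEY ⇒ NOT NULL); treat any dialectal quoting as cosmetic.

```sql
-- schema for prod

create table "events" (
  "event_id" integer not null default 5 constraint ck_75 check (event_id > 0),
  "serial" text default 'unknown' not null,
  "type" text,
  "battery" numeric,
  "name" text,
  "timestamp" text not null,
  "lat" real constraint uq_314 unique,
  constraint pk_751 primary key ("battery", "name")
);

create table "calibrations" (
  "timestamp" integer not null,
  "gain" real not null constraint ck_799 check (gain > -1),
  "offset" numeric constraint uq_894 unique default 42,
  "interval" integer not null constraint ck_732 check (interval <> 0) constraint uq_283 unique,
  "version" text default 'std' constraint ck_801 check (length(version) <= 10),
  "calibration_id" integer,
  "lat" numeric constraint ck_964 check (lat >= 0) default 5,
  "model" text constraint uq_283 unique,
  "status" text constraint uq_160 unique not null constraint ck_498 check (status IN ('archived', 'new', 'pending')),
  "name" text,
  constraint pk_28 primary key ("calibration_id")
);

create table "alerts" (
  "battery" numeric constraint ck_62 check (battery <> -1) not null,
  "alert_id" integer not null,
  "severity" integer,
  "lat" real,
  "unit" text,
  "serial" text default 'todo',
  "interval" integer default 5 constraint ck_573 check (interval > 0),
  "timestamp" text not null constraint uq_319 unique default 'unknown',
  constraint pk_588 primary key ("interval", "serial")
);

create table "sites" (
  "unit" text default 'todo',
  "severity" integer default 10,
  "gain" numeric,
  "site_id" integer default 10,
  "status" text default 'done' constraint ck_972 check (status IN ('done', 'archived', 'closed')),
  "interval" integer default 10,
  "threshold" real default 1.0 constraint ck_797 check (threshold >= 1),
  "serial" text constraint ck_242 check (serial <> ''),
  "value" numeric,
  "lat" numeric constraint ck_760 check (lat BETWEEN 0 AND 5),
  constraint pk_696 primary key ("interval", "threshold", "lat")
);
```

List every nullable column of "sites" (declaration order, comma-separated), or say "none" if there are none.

unit, severity, gain, site_id, status, serial, value

- unit: DEFAULT only fills an omitted column; an explicit NULL is still allowed → nullable.
- severity: DEFAULT only fills an omitted column; an explicit NULL is still allowed → nullable.
- gain: no NOT NULL constraint applies → nullable.
- site_id: DEFAULT only fills an omitted column; an explicit NULL is still allowed → nullable.
- status: CHECK does not forbid NULL (a CHECK constraint passes when its expression is NULL) → nullable.
- interval: part of the PRIMARY KEY, which implies NOT NULL → not nullable.
- threshold: part of the PRIMARY KEY, which implies NOT NULL → not nullable.
- serial: CHECK does not forbid NULL (a CHECK constraint passes when its expression is NULL) → nullable.
- value: no NOT NULL constraint applies → nullable.
- lat: part of the PRIMARY KEY, which implies NOT NULL → not nullable.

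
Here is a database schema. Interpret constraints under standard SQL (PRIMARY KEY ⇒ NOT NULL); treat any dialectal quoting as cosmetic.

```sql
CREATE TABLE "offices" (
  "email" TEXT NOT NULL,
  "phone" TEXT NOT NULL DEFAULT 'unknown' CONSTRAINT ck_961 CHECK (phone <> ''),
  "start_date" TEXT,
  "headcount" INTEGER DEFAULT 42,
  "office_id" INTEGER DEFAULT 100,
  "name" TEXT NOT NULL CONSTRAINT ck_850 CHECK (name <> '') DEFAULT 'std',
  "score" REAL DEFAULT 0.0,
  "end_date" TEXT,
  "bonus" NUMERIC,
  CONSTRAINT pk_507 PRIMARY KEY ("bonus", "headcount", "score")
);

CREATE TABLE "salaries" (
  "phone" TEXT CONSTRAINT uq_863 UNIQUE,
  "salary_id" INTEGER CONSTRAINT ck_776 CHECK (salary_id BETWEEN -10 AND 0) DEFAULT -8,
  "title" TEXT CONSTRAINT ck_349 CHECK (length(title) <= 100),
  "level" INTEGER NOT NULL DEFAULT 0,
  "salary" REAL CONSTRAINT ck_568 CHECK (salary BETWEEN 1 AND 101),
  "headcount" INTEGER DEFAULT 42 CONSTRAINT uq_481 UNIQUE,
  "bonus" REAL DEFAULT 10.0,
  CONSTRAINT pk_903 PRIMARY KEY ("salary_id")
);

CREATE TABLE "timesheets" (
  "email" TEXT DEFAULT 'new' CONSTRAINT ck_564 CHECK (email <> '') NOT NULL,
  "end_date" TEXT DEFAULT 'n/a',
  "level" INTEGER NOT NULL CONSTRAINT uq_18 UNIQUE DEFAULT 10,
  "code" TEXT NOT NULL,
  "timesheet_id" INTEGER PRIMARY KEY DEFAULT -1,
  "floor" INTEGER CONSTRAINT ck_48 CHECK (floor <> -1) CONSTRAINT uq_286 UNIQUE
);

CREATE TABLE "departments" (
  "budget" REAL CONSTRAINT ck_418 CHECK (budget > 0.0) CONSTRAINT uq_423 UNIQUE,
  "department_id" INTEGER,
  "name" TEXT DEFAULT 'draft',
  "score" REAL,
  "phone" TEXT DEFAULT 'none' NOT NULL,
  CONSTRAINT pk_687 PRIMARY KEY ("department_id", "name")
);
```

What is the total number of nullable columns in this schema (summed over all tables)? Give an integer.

12

offices: 3 nullable (start_date, office_id, end_date — PK (bonus, headcount, score) and explicit NOT NULL columns excluded).
salaries: 5 nullable (phone, title, salary, headcount, bonus — PK (salary_id) and explicit NOT NULL columns excluded).
timesheets: 2 nullable (end_date, floor — PK (timesheet_id) and explicit NOT NULL columns excluded).
departments: 2 nullable (budget, score — PK (department_id, name) and explicit NOT NULL columns excluded).
Total: 3 + 5 + 2 + 2 = 12.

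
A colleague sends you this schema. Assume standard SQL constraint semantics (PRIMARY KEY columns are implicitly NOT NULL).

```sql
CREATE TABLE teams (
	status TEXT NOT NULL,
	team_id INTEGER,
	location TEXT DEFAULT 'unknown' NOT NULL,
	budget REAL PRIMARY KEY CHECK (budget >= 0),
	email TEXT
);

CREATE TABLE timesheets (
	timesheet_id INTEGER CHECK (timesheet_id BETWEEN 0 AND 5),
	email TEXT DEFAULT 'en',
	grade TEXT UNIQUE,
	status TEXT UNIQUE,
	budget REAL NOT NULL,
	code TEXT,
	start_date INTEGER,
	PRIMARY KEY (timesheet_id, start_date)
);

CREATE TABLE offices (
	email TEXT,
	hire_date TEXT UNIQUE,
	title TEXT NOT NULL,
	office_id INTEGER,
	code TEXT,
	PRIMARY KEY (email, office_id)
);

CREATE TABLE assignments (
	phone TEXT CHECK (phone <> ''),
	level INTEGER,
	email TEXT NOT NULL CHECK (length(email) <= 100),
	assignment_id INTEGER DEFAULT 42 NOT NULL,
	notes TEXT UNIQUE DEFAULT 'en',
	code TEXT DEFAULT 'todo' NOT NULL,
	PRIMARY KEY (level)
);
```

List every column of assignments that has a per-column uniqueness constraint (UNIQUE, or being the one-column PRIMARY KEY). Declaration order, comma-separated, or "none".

level, notes

- phone: no UNIQUE or single-column PK constraint.
- level: single-column PRIMARY KEY → unique.
- email: no UNIQUE or single-column PK constraint.
- assignment_id: no UNIQUE or single-column PK constraint.
- notes: declared UNIQUE → unique.
- code: no UNIQUE or single-column PK constraint.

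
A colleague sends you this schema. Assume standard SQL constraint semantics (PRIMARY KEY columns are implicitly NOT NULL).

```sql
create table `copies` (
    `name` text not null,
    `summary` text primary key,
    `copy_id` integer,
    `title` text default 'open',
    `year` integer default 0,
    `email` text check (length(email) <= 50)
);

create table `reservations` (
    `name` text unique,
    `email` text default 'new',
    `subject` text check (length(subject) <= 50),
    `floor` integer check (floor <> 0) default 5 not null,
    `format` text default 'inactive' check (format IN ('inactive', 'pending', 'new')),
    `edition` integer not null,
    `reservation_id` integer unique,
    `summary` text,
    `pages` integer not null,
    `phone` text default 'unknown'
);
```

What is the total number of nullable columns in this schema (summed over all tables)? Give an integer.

copies: 4 nullable (copy_id, title, year, email — PK (summary) and explicit NOT NULL columns excluded).
reservations: 7 nullable (name, email, subject, format, reservation_id, summary, phone — PK none and explicit NOT NULL columns excluded).
Total: 4 + 7 = 11.

11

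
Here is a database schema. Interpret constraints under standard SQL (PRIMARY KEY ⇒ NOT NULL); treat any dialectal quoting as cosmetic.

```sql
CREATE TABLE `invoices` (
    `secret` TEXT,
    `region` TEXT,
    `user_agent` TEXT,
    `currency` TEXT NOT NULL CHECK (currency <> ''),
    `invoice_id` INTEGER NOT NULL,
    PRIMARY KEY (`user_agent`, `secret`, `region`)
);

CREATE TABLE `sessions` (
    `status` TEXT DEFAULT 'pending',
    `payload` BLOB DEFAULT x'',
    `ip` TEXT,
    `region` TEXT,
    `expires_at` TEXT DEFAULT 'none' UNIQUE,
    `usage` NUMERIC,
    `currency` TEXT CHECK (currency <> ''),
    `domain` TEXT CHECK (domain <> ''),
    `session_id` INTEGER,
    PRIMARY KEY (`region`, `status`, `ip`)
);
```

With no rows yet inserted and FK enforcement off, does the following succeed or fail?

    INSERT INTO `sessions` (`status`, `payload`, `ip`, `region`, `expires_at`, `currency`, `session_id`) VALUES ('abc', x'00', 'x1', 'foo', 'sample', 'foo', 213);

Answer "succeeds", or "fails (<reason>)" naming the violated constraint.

succeeds

NOT NULL columns: ip is supplied; region is supplied; status is supplied.
CHECK constraints: 'foo' satisfies (currency <> '').
No constraint is violated.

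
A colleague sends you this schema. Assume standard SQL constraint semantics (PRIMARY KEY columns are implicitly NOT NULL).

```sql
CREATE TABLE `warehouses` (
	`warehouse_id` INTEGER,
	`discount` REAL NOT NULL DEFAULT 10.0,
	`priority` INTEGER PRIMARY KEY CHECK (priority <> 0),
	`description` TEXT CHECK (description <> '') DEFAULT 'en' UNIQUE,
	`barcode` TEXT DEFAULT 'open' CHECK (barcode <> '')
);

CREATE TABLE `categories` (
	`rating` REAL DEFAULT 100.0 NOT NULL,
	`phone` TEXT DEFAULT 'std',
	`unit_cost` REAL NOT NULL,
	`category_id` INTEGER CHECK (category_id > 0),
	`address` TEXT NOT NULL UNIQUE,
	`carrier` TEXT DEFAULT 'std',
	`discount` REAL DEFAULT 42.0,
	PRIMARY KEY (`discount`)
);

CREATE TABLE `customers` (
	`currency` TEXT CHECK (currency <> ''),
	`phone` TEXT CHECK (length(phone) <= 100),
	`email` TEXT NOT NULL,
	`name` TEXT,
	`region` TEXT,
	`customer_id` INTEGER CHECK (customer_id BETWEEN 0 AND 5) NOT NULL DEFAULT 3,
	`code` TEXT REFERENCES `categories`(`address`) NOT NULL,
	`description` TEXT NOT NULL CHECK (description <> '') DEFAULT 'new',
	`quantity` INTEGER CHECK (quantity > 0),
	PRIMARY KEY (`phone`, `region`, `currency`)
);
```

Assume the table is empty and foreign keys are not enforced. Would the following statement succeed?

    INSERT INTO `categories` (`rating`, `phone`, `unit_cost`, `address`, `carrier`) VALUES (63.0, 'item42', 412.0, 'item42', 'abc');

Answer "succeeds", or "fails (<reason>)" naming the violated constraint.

NOT NULL columns: address is supplied; discount defaults to 42.0; rating is supplied; unit_cost is supplied.
No constraint is violated.

succeeds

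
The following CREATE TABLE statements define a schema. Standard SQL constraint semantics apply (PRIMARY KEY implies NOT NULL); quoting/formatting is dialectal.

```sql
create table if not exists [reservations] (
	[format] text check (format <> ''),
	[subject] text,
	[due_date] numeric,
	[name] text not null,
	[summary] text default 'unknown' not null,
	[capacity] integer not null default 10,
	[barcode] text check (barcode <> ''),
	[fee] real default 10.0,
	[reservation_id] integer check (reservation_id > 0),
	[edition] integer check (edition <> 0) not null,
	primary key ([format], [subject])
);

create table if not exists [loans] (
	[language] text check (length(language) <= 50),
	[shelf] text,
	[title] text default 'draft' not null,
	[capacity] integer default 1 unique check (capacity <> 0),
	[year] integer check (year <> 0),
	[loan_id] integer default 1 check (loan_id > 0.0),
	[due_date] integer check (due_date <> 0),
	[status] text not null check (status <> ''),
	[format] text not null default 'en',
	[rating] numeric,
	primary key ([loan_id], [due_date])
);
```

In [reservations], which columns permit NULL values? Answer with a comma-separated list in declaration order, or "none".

due_date, barcode, fee, reservation_id

- format: part of the PRIMARY KEY, which implies NOT NULL → not nullable.
- subject: part of the PRIMARY KEY, which implies NOT NULL → not nullable.
- due_date: no NOT NULL constraint applies → nullable.
- name: declared NOT NULL → not nullable.
- summary: declared NOT NULL → not nullable.
- capacity: declared NOT NULL → not nullable.
- barcode: CHECK does not forbid NULL (a CHECK constraint passes when its expression is NULL) → nullable.
- fee: DEFAULT only fills an omitted column; an explicit NULL is still allowed → nullable.
- reservation_id: CHECK does not forbid NULL (a CHECK constraint passes when its expression is NULL) → nullable.
- edition: declared NOT NULL → not nullable.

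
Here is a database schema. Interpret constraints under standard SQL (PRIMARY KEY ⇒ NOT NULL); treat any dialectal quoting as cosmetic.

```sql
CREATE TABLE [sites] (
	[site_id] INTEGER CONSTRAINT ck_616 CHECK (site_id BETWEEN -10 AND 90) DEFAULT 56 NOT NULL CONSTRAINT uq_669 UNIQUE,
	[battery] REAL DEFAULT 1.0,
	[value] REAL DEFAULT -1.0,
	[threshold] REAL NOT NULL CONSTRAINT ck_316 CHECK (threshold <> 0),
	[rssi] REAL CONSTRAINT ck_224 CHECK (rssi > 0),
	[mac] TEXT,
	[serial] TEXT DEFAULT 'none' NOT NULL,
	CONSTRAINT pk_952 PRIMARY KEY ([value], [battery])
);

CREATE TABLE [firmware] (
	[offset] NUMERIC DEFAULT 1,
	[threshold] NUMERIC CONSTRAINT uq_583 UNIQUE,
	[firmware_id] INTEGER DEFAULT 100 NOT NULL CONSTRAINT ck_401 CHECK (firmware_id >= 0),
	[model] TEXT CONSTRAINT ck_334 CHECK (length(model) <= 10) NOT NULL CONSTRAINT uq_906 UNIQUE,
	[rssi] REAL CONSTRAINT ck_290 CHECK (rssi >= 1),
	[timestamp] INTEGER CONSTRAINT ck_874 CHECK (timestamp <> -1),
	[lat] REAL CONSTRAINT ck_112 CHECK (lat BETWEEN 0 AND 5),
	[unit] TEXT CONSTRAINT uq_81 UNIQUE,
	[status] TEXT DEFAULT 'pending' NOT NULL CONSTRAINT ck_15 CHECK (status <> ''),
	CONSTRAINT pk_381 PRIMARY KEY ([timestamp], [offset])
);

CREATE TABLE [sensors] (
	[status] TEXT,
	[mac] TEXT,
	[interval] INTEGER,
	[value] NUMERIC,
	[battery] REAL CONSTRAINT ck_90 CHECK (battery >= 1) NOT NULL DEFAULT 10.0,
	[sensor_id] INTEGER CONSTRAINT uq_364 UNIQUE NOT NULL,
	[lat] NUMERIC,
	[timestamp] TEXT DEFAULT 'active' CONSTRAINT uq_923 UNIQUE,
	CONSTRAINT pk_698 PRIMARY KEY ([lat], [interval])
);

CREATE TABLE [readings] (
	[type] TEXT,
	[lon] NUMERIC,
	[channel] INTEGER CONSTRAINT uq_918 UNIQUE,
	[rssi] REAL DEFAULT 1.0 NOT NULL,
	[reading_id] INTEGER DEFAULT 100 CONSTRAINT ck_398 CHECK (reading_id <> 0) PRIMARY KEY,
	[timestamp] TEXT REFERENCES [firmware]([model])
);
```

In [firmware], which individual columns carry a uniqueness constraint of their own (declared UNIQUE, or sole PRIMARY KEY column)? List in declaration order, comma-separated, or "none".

- offset: part of a composite PRIMARY KEY — only the tuple is unique, not this column on its own.
- threshold: declared UNIQUE → unique.
- firmware_id: no UNIQUE or single-column PK constraint.
- model: declared UNIQUE → unique.
- rssi: no UNIQUE or single-column PK constraint.
- timestamp: part of a composite PRIMARY KEY — only the tuple is unique, not this column on its own.
- lat: no UNIQUE or single-column PK constraint.
- unit: declared UNIQUE → unique.
- status: no UNIQUE or single-column PK constraint.

threshold, model, unit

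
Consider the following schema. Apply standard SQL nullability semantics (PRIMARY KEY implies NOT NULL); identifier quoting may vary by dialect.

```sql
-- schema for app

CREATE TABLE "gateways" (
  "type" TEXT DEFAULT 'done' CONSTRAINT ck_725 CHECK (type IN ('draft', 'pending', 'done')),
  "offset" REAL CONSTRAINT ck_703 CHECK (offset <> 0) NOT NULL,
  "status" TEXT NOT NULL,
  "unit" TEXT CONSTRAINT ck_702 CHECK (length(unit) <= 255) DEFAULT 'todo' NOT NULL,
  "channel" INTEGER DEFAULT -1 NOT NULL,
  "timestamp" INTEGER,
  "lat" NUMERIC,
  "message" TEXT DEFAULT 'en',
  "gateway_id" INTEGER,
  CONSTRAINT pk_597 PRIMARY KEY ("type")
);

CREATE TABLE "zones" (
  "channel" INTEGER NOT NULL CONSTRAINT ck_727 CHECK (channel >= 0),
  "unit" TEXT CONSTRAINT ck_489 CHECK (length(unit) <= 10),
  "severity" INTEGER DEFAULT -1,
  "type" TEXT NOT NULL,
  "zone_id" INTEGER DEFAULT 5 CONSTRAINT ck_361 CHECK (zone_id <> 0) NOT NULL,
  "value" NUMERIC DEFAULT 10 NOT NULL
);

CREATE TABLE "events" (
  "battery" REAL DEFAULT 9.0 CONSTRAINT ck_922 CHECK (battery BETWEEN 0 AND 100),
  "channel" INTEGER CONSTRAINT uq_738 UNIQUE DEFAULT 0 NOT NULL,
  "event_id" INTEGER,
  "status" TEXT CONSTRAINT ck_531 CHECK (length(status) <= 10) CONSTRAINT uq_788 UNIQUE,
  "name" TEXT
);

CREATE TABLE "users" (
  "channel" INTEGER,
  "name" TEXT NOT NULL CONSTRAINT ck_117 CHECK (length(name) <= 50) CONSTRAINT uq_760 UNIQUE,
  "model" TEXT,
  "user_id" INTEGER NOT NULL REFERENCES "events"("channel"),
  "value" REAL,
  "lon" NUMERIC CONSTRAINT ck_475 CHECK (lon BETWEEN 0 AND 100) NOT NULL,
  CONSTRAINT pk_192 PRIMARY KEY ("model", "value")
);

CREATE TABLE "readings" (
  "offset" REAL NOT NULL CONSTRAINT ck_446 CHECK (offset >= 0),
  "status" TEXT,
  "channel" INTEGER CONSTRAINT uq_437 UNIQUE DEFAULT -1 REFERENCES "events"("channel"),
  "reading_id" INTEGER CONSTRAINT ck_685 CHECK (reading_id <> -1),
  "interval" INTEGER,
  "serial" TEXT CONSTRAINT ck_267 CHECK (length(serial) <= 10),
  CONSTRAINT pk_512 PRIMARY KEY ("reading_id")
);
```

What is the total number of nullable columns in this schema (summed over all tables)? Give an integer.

gateways: 4 nullable (timestamp, lat, message, gateway_id — PK (type) and explicit NOT NULL columns excluded).
zones: 2 nullable (unit, severity — PK none and explicit NOT NULL columns excluded).
events: 4 nullable (battery, event_id, status, name — PK none and explicit NOT NULL columns excluded).
users: 1 nullable (channel — PK (model, value) and explicit NOT NULL columns excluded).
readings: 4 nullable (status, channel, interval, serial — PK (reading_id) and explicit NOT NULL columns excluded).
Total: 4 + 2 + 4 + 1 + 4 = 15.

15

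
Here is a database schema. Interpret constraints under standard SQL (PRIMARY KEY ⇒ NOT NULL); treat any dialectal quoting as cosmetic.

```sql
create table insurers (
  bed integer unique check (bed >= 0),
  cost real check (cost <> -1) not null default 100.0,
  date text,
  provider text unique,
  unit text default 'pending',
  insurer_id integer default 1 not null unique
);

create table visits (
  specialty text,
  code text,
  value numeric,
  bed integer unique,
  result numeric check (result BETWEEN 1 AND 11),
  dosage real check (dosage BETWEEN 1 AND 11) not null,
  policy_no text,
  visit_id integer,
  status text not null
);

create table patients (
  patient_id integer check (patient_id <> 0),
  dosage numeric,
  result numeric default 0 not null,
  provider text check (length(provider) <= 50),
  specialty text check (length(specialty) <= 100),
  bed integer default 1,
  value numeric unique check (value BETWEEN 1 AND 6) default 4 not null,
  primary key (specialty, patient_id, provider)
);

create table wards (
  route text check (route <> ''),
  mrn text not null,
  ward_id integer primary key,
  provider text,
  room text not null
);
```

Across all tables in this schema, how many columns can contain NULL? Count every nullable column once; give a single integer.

15

insurers: 4 nullable (bed, date, provider, unit — PK none and explicit NOT NULL columns excluded).
visits: 7 nullable (specialty, code, value, bed, result, policy_no, visit_id — PK none and explicit NOT NULL columns excluded).
patients: 2 nullable (dosage, bed — PK (specialty, patient_id, provider) and explicit NOT NULL columns excluded).
wards: 2 nullable (route, provider — PK (ward_id) and explicit NOT NULL columns excluded).
Total: 4 + 7 + 2 + 2 = 15.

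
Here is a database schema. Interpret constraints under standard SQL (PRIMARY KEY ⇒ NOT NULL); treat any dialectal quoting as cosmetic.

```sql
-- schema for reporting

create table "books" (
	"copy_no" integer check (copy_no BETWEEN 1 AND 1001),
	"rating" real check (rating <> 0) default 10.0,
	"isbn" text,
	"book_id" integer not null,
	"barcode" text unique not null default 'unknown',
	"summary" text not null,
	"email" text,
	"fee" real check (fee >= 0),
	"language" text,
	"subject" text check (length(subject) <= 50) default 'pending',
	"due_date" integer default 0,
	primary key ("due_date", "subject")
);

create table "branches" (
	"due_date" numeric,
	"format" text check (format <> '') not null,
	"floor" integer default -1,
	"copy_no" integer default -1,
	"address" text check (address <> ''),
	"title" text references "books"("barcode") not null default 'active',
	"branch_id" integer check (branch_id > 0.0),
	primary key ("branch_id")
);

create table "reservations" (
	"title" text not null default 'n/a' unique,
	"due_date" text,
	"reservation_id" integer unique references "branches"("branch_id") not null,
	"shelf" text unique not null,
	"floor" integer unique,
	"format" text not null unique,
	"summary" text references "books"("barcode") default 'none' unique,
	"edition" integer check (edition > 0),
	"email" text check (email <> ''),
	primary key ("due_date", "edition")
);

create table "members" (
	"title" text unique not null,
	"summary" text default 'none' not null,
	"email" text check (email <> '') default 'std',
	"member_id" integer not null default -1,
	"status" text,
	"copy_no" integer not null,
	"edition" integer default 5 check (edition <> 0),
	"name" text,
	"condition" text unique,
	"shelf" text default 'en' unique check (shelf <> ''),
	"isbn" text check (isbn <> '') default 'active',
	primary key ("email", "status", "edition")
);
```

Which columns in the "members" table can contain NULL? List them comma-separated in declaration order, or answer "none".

- title: declared NOT NULL → not nullable.
- summary: declared NOT NULL → not nullable.
- email: part of the PRIMARY KEY, which implies NOT NULL → not nullable.
- member_id: declared NOT NULL → not nullable.
- status: part of the PRIMARY KEY, which implies NOT NULL → not nullable.
- copy_no: declared NOT NULL → not nullable.
- edition: part of the PRIMARY KEY, which implies NOT NULL → not nullable.
- name: no NOT NULL constraint applies → nullable.
- condition: UNIQUE does not imply NOT NULL → nullable.
- shelf: CHECK does not forbid NULL (a CHECK constraint passes when its expression is NULL) → nullable.
- isbn: CHECK does not forbid NULL (a CHECK constraint passes when its expression is NULL) → nullable.

name, condition, shelf, isbn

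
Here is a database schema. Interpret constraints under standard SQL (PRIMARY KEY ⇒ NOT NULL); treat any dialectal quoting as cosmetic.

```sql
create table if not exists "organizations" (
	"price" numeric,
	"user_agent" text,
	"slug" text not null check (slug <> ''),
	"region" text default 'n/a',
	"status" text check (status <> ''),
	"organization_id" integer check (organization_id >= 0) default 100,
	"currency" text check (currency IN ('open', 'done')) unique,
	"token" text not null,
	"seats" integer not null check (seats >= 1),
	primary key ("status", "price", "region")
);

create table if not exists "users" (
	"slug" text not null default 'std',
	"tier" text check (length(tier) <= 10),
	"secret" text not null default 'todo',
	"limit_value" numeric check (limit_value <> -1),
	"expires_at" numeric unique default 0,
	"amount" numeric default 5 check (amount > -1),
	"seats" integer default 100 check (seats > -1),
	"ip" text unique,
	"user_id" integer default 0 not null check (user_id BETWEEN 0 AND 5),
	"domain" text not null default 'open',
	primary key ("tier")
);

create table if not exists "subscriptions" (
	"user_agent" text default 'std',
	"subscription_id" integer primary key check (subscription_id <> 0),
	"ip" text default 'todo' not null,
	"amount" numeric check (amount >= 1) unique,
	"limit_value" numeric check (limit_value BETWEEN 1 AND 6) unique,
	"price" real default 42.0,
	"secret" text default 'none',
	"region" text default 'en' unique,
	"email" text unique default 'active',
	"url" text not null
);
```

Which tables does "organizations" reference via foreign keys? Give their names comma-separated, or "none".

No column in organizations has a REFERENCES clause.

none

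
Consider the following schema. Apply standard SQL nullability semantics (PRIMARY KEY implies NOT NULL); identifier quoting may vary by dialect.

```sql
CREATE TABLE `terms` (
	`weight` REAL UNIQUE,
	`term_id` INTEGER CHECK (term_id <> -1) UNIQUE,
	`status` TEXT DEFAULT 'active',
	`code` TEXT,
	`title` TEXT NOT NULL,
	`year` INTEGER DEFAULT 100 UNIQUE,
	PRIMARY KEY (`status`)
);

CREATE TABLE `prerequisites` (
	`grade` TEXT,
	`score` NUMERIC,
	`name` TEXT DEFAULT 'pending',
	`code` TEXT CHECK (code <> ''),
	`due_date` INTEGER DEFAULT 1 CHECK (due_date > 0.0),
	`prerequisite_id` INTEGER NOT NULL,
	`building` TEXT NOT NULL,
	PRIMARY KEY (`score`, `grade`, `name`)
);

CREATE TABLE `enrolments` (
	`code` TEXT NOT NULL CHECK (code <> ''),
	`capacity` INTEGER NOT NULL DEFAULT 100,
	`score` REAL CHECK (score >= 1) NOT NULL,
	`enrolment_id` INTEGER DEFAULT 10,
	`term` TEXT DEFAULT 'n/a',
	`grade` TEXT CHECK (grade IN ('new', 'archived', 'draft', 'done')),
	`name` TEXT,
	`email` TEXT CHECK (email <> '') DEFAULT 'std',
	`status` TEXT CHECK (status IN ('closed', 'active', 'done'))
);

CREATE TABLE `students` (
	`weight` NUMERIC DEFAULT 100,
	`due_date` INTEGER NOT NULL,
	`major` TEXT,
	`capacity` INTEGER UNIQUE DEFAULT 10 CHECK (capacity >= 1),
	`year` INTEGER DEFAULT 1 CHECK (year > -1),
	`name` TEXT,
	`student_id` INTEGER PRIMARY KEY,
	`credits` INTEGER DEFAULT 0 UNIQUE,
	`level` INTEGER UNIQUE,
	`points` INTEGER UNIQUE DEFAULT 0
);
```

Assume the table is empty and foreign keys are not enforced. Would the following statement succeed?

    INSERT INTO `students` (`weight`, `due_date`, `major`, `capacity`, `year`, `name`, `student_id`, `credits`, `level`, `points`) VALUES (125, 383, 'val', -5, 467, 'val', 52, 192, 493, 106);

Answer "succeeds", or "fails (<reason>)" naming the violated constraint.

The value -5 for capacity violates CHECK (capacity >= 1).

fails (CHECK on capacity)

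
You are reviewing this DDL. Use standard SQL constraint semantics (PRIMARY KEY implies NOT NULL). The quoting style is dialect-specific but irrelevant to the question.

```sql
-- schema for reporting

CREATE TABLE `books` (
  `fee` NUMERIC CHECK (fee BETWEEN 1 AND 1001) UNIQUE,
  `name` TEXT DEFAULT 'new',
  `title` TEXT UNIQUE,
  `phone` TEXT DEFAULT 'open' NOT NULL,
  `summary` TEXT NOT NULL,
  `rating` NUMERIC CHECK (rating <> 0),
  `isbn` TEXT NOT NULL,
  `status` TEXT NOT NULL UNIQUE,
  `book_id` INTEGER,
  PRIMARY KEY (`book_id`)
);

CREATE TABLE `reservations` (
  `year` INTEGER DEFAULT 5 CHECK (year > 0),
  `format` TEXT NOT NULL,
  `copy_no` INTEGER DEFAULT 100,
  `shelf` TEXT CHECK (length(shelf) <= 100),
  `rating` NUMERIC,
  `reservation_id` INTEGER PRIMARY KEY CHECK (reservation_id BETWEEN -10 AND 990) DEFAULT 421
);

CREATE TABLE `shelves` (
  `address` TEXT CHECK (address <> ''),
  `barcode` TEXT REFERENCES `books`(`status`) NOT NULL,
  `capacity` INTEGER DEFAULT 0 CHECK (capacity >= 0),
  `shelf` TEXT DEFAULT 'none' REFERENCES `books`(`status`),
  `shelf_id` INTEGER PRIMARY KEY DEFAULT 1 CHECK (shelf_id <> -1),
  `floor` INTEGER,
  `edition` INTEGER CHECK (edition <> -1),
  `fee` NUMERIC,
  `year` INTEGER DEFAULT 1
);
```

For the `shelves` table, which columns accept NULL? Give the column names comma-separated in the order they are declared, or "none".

address, capacity, shelf, floor, edition, fee, year

- address: CHECK does not forbid NULL (a CHECK constraint passes when its expression is NULL) → nullable.
- barcode: declared NOT NULL → not nullable.
- capacity: CHECK does not forbid NULL (a CHECK constraint passes when its expression is NULL) → nullable.
- shelf: a foreign key column may be NULL unless separately constrained → nullable.
- shelf_id: part of the PRIMARY KEY, which implies NOT NULL → not nullable.
- floor: no NOT NULL constraint applies → nullable.
- edition: CHECK does not forbid NULL (a CHECK constraint passes when its expression is NULL) → nullable.
- fee: no NOT NULL constraint applies → nullable.
- year: DEFAULT only fills an omitted column; an explicit NULL is still allowed → nullable.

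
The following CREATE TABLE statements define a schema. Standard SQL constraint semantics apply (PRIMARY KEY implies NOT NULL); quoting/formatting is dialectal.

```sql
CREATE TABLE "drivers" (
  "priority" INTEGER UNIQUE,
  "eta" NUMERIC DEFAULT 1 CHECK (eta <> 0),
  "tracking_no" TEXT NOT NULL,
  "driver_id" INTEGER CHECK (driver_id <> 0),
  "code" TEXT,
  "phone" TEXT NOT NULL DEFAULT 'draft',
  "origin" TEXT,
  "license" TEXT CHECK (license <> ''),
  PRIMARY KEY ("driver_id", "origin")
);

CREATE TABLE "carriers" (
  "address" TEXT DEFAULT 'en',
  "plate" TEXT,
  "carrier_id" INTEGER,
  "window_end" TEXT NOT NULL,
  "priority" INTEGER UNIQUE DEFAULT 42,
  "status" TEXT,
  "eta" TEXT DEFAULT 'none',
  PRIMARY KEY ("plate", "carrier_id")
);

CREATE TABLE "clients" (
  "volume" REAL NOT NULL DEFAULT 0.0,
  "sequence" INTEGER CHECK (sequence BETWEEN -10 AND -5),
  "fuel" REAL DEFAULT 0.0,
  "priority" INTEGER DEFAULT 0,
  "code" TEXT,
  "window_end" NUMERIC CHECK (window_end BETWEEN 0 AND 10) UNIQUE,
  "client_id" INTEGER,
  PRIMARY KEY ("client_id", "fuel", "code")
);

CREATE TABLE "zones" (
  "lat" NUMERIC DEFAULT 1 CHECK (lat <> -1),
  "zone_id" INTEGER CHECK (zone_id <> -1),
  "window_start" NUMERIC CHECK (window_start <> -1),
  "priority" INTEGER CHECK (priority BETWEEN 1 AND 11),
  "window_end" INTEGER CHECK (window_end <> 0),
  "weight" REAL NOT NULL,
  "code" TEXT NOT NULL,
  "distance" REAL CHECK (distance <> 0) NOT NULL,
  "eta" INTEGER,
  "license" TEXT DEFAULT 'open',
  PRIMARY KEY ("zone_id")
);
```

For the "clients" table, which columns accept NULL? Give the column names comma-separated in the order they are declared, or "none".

sequence, priority, window_end

- volume: declared NOT NULL → not nullable.
- sequence: CHECK does not forbid NULL (a CHECK constraint passes when its expression is NULL) → nullable.
- fuel: part of the PRIMARY KEY, which implies NOT NULL → not nullable.
- priority: DEFAULT only fills an omitted column; an explicit NULL is still allowed → nullable.
- code: part of the PRIMARY KEY, which implies NOT NULL → not nullable.
- window_end: CHECK does not forbid NULL (a CHECK constraint passes when its expression is NULL) → nullable.
- client_id: part of the PRIMARY KEY, which implies NOT NULL → not nullable.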